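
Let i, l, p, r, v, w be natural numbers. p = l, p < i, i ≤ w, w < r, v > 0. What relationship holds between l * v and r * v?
l * v < r * v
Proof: i ≤ w and w < r, thus i < r. p < i, so p < r. Since p = l, l < r. From v > 0, l * v < r * v.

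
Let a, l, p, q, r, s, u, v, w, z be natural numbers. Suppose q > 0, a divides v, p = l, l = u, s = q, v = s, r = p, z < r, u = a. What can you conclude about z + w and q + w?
z + w < q + w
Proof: p = l and l = u, hence p = u. u = a, so p = a. r = p and z < r, thus z < p. p = a, so z < a. v = s and a divides v, so a divides s. s = q, so a divides q. From q > 0, a ≤ q. z < a, so z < q. Then z + w < q + w.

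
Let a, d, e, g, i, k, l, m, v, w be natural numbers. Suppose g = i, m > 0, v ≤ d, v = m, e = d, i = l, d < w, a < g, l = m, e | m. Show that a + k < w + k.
From i = l and l = m, i = m. From v = m and v ≤ d, m ≤ d. From e = d and e | m, d | m. m > 0, so d ≤ m. m ≤ d, so m = d. Since i = m, i = d. Because g = i and a < g, a < i. Since i = d, a < d. d < w, so a < w. Then a + k < w + k.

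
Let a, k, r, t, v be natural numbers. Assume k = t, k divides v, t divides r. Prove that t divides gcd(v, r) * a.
k = t and k divides v, hence t divides v. Since t divides r, t divides gcd(v, r). Then t divides gcd(v, r) * a.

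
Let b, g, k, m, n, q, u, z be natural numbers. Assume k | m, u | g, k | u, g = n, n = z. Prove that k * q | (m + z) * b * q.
k | u and u | g, thus k | g. g = n, so k | n. n = z, so k | z. Since k | m, k | m + z. Then k | (m + z) * b. Then k * q | (m + z) * b * q.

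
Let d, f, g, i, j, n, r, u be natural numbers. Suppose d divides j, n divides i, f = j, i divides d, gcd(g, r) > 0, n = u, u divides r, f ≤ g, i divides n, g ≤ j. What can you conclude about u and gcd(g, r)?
u ≤ gcd(g, r)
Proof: i divides n and n divides i, so i = n. Since n = u, i = u. From f = j and f ≤ g, j ≤ g. g ≤ j, so j = g. i divides d and d divides j, thus i divides j. Since j = g, i divides g. Since i = u, u divides g. u divides r, so u divides gcd(g, r). Since gcd(g, r) > 0, u ≤ gcd(g, r).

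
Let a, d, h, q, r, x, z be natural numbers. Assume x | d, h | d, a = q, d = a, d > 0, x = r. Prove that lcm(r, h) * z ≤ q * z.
d = a and a = q, thus d = q. x = r and x | d, so r | d. Since h | d, lcm(r, h) | d. Since d > 0, lcm(r, h) ≤ d. d = q, so lcm(r, h) ≤ q. Then lcm(r, h) * z ≤ q * z.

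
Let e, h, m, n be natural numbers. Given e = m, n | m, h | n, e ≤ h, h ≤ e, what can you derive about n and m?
n = m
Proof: h ≤ e and e ≤ h, so h = e. e = m, so h = m. h | n, so m | n. Because n | m, n = m.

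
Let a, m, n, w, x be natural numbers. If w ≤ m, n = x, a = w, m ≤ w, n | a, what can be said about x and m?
x | m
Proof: w ≤ m and m ≤ w, thus w = m. From a = w and n | a, n | w. Since w = m, n | m. Since n = x, x | m.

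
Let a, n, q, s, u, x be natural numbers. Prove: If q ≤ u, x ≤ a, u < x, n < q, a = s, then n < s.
Since n < q and q ≤ u, n < u. Because u < x and x ≤ a, u < a. From n < u, n < a. From a = s, n < s.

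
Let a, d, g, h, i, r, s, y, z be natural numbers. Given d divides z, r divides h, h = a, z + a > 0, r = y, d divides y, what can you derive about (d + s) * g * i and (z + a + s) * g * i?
(d + s) * g * i ≤ (z + a + s) * g * i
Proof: Because r = y and r divides h, y divides h. Since h = a, y divides a. From d divides y, d divides a. From d divides z, d divides z + a. z + a > 0, so d ≤ z + a. Then d + s ≤ z + a + s. By multiplying by a non-negative, (d + s) * g ≤ (z + a + s) * g. By multiplying by a non-negative, (d + s) * g * i ≤ (z + a + s) * g * i.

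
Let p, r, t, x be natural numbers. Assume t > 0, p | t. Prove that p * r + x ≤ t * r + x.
p | t and t > 0, so p ≤ t. Then p * r ≤ t * r. Then p * r + x ≤ t * r + x.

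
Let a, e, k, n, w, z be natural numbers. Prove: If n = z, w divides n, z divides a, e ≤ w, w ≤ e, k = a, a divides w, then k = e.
n = z and w divides n, therefore w divides z. z divides a, so w divides a. Since a divides w, a = w. k = a, so k = w. Since w ≤ e and e ≤ w, w = e. Since k = w, k = e.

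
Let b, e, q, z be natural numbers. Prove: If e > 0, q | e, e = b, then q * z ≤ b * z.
From q | e and e > 0, q ≤ e. Because e = b, q ≤ b. Then q * z ≤ b * z.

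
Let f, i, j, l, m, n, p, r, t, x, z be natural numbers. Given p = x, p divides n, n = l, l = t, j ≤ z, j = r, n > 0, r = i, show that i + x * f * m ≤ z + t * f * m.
j = r and r = i, so j = i. Since j ≤ z, i ≤ z. n = l and l = t, therefore n = t. p divides n and n > 0, so p ≤ n. p = x, so x ≤ n. Since n = t, x ≤ t. By multiplying by a non-negative, x * f ≤ t * f. By multiplying by a non-negative, x * f * m ≤ t * f * m. i ≤ z, so i + x * f * m ≤ z + t * f * m.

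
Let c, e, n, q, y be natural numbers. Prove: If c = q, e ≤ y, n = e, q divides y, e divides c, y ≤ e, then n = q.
Since c = q and e divides c, e divides q. y ≤ e and e ≤ y, so y = e. q divides y, so q divides e. e divides q, so e = q. Since n = e, n = q.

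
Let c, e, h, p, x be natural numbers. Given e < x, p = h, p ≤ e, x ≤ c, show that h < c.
p = h and p ≤ e, therefore h ≤ e. e < x, so h < x. From x ≤ c, h < c.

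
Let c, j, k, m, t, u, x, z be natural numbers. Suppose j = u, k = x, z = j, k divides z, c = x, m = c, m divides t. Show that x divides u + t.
Because z = j and k divides z, k divides j. k = x, so x divides j. Since j = u, x divides u. Since m = c and m divides t, c divides t. c = x, so x divides t. x divides u, so x divides u + t.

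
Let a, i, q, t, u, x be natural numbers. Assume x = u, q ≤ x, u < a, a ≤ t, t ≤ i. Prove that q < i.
Because x = u and q ≤ x, q ≤ u. Since u < a, q < a. From a ≤ t and t ≤ i, a ≤ i. Since q < a, q < i.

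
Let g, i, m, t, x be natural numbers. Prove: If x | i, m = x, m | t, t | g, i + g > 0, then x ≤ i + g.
Since m | t and t | g, m | g. Since m = x, x | g. Since x | i, x | i + g. From i + g > 0, x ≤ i + g.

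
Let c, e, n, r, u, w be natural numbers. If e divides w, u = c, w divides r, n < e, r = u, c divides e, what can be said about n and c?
n < c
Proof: Since r = u and u = c, r = c. e divides w and w divides r, therefore e divides r. Since r = c, e divides c. c divides e, so e = c. n < e, so n < c.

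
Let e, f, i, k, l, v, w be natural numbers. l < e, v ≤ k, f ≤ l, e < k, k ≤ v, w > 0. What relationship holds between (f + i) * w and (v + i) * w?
(f + i) * w < (v + i) * w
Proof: Since k ≤ v and v ≤ k, k = v. f ≤ l and l < e, hence f < e. Since e < k, f < k. From k = v, f < v. Then f + i < v + i. Since w > 0, by multiplying by a positive, (f + i) * w < (v + i) * w.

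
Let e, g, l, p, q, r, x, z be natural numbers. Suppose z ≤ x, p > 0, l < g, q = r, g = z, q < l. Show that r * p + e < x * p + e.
Since q = r and q < l, r < l. g = z and l < g, thus l < z. Since z ≤ x, l < x. From r < l, r < x. Since p > 0, r * p < x * p. Then r * p + e < x * p + e.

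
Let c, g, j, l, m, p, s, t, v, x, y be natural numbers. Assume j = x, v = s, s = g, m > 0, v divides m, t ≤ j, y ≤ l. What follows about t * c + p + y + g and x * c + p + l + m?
t * c + p + y + g ≤ x * c + p + l + m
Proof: j = x and t ≤ j, thus t ≤ x. By multiplying by a non-negative, t * c ≤ x * c. Then t * c + p ≤ x * c + p. v = s and s = g, therefore v = g. v divides m, so g divides m. m > 0, so g ≤ m. y ≤ l, so y + g ≤ l + m. From t * c + p ≤ x * c + p, t * c + p + y + g ≤ x * c + p + l + m.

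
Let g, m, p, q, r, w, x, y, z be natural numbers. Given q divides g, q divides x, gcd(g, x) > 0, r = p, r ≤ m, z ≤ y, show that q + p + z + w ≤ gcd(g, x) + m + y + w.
Since q divides g and q divides x, q divides gcd(g, x). Because gcd(g, x) > 0, q ≤ gcd(g, x). r = p and r ≤ m, therefore p ≤ m. z ≤ y, hence z + w ≤ y + w. Since p ≤ m, p + z + w ≤ m + y + w. Since q ≤ gcd(g, x), q + p + z + w ≤ gcd(g, x) + m + y + w.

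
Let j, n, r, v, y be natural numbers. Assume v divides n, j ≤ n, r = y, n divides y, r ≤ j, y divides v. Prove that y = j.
r = y and r ≤ j, so y ≤ j. Because y divides v and v divides n, y divides n. n divides y, so n = y. j ≤ n, so j ≤ y. y ≤ j, so y = j.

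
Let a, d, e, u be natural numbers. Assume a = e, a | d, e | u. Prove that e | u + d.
a = e and a | d, thus e | d. Since e | u, e | u + d.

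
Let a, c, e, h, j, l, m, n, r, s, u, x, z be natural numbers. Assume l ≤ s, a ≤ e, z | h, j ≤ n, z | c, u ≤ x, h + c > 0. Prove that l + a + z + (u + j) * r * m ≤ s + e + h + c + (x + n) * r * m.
l ≤ s and a ≤ e, therefore l + a ≤ s + e. z | h and z | c, thus z | h + c. Since h + c > 0, z ≤ h + c. Since l + a ≤ s + e, l + a + z ≤ s + e + h + c. u ≤ x and j ≤ n, therefore u + j ≤ x + n. Then (u + j) * r ≤ (x + n) * r. Then (u + j) * r * m ≤ (x + n) * r * m. Since l + a + z ≤ s + e + h + c, l + a + z + (u + j) * r * m ≤ s + e + h + c + (x + n) * r * m.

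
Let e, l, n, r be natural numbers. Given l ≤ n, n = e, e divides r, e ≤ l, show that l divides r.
n = e and l ≤ n, thus l ≤ e. Because e ≤ l, e = l. Since e divides r, l divides r.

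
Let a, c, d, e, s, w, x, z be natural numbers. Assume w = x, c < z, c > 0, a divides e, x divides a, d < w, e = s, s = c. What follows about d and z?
d < z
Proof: w = x and d < w, therefore d < x. Because e = s and a divides e, a divides s. From x divides a, x divides s. Because s = c, x divides c. Since c > 0, x ≤ c. d < x, so d < c. c < z, so d < z.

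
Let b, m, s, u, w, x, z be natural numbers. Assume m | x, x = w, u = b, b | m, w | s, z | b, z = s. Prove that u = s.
b | m and m | x, therefore b | x. x = w, so b | w. w | s, so b | s. z = s and z | b, therefore s | b. Since b | s, b = s. u = b, so u = s.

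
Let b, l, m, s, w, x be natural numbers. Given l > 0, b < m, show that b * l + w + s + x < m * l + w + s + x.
From b < m and l > 0, by multiplying by a positive, b * l < m * l. Then b * l + w < m * l + w. Then b * l + w + s < m * l + w + s. Then b * l + w + s + x < m * l + w + s + x.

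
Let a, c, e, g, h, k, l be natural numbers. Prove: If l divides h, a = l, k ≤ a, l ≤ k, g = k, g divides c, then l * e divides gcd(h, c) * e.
From a = l and k ≤ a, k ≤ l. l ≤ k, so k = l. Since g = k and g divides c, k divides c. k = l, so l divides c. l divides h, so l divides gcd(h, c). Then l * e divides gcd(h, c) * e.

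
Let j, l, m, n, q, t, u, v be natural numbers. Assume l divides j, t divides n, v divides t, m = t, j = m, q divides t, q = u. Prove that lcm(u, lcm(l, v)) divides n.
q = u and q divides t, therefore u divides t. j = m and m = t, therefore j = t. l divides j, so l divides t. v divides t, so lcm(l, v) divides t. u divides t, so lcm(u, lcm(l, v)) divides t. Since t divides n, lcm(u, lcm(l, v)) divides n.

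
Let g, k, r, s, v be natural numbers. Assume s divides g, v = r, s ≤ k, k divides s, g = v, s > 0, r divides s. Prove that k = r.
Since k divides s and s > 0, k ≤ s. From s ≤ k, k = s. g = v and s divides g, therefore s divides v. Since v = r, s divides r. From r divides s, s = r. Since k = s, k = r.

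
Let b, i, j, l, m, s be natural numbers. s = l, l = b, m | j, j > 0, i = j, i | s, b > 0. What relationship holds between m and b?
m ≤ b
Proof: Since m | j and j > 0, m ≤ j. s = l and l = b, thus s = b. i = j and i | s, thus j | s. s = b, so j | b. Since b > 0, j ≤ b. m ≤ j, so m ≤ b.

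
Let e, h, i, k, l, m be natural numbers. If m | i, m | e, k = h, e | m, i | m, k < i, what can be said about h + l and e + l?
h + l < e + l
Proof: i | m and m | i, therefore i = m. From m | e and e | m, m = e. Since i = m, i = e. k < i, so k < e. Since k = h, h < e. Then h + l < e + l.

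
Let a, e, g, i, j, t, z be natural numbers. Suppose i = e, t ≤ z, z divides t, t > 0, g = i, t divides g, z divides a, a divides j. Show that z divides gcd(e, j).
Because z divides t and t > 0, z ≤ t. t ≤ z, so t = z. g = i and t divides g, therefore t divides i. From t = z, z divides i. i = e, so z divides e. Since z divides a and a divides j, z divides j. Since z divides e, z divides gcd(e, j).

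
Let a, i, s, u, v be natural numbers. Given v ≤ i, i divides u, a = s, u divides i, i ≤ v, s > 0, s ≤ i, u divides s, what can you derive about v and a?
v = a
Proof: Because u divides i and i divides u, u = i. From u divides s and s > 0, u ≤ s. u = i, so i ≤ s. From s ≤ i, s = i. From a = s, a = i. Since i ≤ v and v ≤ i, i = v. a = i, so a = v. Then v = a.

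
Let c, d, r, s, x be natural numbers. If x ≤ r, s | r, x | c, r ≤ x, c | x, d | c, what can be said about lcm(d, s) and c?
lcm(d, s) | c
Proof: Because r ≤ x and x ≤ r, r = x. x | c and c | x, thus x = c. From r = x, r = c. s | r, so s | c. Since d | c, lcm(d, s) | c.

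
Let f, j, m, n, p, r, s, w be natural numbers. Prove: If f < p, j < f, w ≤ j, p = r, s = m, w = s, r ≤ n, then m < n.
Since w = s and s = m, w = m. p = r and f < p, therefore f < r. Since j < f, j < r. Since w ≤ j, w < r. Since w = m, m < r. Since r ≤ n, m < n.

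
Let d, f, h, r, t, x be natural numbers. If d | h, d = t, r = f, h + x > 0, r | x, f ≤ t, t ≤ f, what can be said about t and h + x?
t ≤ h + x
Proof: d = t and d | h, so t | h. f ≤ t and t ≤ f, thus f = t. r = f, so r = t. Since r | x, t | x. t | h, so t | h + x. Since h + x > 0, t ≤ h + x.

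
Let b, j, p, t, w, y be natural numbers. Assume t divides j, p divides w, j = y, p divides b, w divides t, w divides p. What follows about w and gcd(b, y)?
w divides gcd(b, y)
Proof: Since p divides w and w divides p, p = w. Since p divides b, w divides b. Since j = y and t divides j, t divides y. w divides t, so w divides y. w divides b, so w divides gcd(b, y).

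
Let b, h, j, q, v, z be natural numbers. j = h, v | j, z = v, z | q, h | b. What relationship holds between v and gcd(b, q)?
v | gcd(b, q)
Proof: Since j = h and v | j, v | h. Since h | b, v | b. Since z = v and z | q, v | q. Since v | b, v | gcd(b, q).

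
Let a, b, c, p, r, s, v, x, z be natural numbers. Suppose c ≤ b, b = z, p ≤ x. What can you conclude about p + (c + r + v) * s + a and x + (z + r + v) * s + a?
p + (c + r + v) * s + a ≤ x + (z + r + v) * s + a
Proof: From b = z and c ≤ b, c ≤ z. Then c + r ≤ z + r. Then c + r + v ≤ z + r + v. By multiplying by a non-negative, (c + r + v) * s ≤ (z + r + v) * s. p ≤ x, so p + (c + r + v) * s ≤ x + (z + r + v) * s. Then p + (c + r + v) * s + a ≤ x + (z + r + v) * s + a.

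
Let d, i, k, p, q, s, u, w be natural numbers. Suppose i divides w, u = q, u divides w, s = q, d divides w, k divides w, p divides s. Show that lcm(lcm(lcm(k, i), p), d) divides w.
k divides w and i divides w, hence lcm(k, i) divides w. Because s = q and p divides s, p divides q. Because u = q and u divides w, q divides w. Since p divides q, p divides w. Since lcm(k, i) divides w, lcm(lcm(k, i), p) divides w. d divides w, so lcm(lcm(lcm(k, i), p), d) divides w.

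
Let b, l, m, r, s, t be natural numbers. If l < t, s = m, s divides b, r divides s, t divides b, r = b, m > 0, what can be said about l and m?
l < m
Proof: r = b and r divides s, so b divides s. Since s divides b, b = s. From s = m, b = m. Since t divides b, t divides m. m > 0, so t ≤ m. l < t, so l < m.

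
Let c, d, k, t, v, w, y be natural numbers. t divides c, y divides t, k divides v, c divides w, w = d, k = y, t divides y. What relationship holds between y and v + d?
y divides v + d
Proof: Because k = y and k divides v, y divides v. t divides y and y divides t, therefore t = y. w = d and c divides w, hence c divides d. t divides c, so t divides d. From t = y, y divides d. Since y divides v, y divides v + d.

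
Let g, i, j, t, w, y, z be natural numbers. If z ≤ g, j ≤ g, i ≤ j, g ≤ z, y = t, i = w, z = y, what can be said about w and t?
w ≤ t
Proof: Since g ≤ z and z ≤ g, g = z. z = y, so g = y. Because i ≤ j and j ≤ g, i ≤ g. Because g = y, i ≤ y. Since y = t, i ≤ t. Since i = w, w ≤ t.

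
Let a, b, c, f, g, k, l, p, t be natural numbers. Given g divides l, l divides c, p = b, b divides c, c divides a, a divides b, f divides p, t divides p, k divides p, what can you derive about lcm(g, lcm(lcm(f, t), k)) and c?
lcm(g, lcm(lcm(f, t), k)) divides c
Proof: From g divides l and l divides c, g divides c. From c divides a and a divides b, c divides b. b divides c, so b = c. Since p = b, p = c. f divides p and t divides p, so lcm(f, t) divides p. k divides p, so lcm(lcm(f, t), k) divides p. p = c, so lcm(lcm(f, t), k) divides c. From g divides c, lcm(g, lcm(lcm(f, t), k)) divides c.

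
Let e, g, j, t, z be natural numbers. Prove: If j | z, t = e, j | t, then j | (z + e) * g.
t = e and j | t, so j | e. Because j | z, j | z + e. Then j | (z + e) * g.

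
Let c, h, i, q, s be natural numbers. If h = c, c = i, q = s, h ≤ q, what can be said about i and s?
i ≤ s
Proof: h = c and c = i, thus h = i. From q = s and h ≤ q, h ≤ s. h = i, so i ≤ s.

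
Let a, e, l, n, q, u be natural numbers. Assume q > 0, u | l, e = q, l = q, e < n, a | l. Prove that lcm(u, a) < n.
u | l and a | l, therefore lcm(u, a) | l. l = q, so lcm(u, a) | q. q > 0, so lcm(u, a) ≤ q. From e = q and e < n, q < n. lcm(u, a) ≤ q, so lcm(u, a) < n.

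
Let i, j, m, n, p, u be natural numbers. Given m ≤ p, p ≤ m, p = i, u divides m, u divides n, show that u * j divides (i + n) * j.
m ≤ p and p ≤ m, therefore m = p. p = i, so m = i. Since u divides m, u divides i. From u divides n, u divides i + n. Then u * j divides (i + n) * j.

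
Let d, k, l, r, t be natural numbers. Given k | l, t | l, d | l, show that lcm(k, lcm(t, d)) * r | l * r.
t | l and d | l, hence lcm(t, d) | l. k | l, so lcm(k, lcm(t, d)) | l. Then lcm(k, lcm(t, d)) * r | l * r.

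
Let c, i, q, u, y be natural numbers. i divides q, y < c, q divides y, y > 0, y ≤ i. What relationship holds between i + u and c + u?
i + u < c + u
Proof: i divides q and q divides y, so i divides y. y > 0, so i ≤ y. From y ≤ i, y = i. y < c, so i < c. Then i + u < c + u.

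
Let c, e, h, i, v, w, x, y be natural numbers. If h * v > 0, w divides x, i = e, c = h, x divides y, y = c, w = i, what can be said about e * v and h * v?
e * v ≤ h * v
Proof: w = i and w divides x, hence i divides x. Since i = e, e divides x. Since y = c and c = h, y = h. x divides y, so x divides h. Since e divides x, e divides h. Then e * v divides h * v. h * v > 0, so e * v ≤ h * v.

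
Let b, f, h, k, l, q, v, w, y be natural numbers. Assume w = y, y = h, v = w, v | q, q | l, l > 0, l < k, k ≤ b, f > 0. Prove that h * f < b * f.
w = y and y = h, therefore w = h. v | q and q | l, hence v | l. Since v = w, w | l. Since l > 0, w ≤ l. w = h, so h ≤ l. Because l < k, h < k. Since k ≤ b, h < b. Since f > 0, h * f < b * f.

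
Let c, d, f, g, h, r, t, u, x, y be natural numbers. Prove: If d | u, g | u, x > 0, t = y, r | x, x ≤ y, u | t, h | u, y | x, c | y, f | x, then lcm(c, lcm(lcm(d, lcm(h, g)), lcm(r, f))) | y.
h | u and g | u, thus lcm(h, g) | u. d | u, so lcm(d, lcm(h, g)) | u. t = y and u | t, so u | y. lcm(d, lcm(h, g)) | u, so lcm(d, lcm(h, g)) | y. y | x and x > 0, hence y ≤ x. Since x ≤ y, x = y. Because r | x and f | x, lcm(r, f) | x. x = y, so lcm(r, f) | y. Since lcm(d, lcm(h, g)) | y, lcm(lcm(d, lcm(h, g)), lcm(r, f)) | y. Since c | y, lcm(c, lcm(lcm(d, lcm(h, g)), lcm(r, f))) | y.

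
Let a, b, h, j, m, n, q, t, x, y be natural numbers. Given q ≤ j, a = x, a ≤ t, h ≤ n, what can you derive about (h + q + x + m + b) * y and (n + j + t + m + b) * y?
(h + q + x + m + b) * y ≤ (n + j + t + m + b) * y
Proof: a = x and a ≤ t, thus x ≤ t. Since q ≤ j, q + x ≤ j + t. Since h ≤ n, h + q + x ≤ n + j + t. Then h + q + x + m ≤ n + j + t + m. Then h + q + x + m + b ≤ n + j + t + m + b. By multiplying by a non-negative, (h + q + x + m + b) * y ≤ (n + j + t + m + b) * y.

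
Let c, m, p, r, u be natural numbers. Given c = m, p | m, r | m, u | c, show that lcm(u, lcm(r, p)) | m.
Since c = m and u | c, u | m. Since r | m and p | m, lcm(r, p) | m. u | m, so lcm(u, lcm(r, p)) | m.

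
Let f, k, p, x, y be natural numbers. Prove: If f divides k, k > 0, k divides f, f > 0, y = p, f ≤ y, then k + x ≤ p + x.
f divides k and k > 0, therefore f ≤ k. k divides f and f > 0, so k ≤ f. Because f ≤ k, f = k. y = p and f ≤ y, thus f ≤ p. From f = k, k ≤ p. Then k + x ≤ p + x.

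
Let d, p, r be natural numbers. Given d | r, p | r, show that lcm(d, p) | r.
d | r and p | r. Because lcm divides any common multiple, lcm(d, p) | r.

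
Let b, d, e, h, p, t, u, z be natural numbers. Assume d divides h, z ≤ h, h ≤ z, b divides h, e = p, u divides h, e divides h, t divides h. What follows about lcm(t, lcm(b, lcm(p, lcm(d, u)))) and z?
lcm(t, lcm(b, lcm(p, lcm(d, u)))) divides z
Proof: h ≤ z and z ≤ h, thus h = z. e = p and e divides h, therefore p divides h. d divides h and u divides h, therefore lcm(d, u) divides h. Since p divides h, lcm(p, lcm(d, u)) divides h. b divides h, so lcm(b, lcm(p, lcm(d, u))) divides h. t divides h, so lcm(t, lcm(b, lcm(p, lcm(d, u)))) divides h. Since h = z, lcm(t, lcm(b, lcm(p, lcm(d, u)))) divides z.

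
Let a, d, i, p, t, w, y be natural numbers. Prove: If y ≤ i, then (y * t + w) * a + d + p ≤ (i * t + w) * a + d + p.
Since y ≤ i, by multiplying by a non-negative, y * t ≤ i * t. Then y * t + w ≤ i * t + w. By multiplying by a non-negative, (y * t + w) * a ≤ (i * t + w) * a. Then (y * t + w) * a + d ≤ (i * t + w) * a + d. Then (y * t + w) * a + d + p ≤ (i * t + w) * a + d + p.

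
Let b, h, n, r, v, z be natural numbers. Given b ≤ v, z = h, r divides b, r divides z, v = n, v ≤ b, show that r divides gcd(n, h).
b ≤ v and v ≤ b, therefore b = v. Since v = n, b = n. r divides b, so r divides n. z = h and r divides z, hence r divides h. Since r divides n, r divides gcd(n, h).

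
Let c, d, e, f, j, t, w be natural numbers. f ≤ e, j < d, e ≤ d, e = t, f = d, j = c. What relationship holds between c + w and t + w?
c + w < t + w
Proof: Because f = d and f ≤ e, d ≤ e. Because e ≤ d, d = e. e = t, so d = t. Since j < d, j < t. Since j = c, c < t. Then c + w < t + w.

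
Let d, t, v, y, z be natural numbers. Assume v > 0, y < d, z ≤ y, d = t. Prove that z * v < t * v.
Since z ≤ y and y < d, z < d. d = t, so z < t. Since v > 0, z * v < t * v.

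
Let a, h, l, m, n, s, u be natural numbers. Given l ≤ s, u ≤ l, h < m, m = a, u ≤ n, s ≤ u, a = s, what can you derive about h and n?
h < n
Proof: u ≤ l and l ≤ s, thus u ≤ s. Since s ≤ u, s = u. a = s, so a = u. m = a and h < m, therefore h < a. Since a = u, h < u. Since u ≤ n, h < n.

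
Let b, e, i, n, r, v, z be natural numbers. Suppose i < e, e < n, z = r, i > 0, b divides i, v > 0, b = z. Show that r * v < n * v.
Because b = z and z = r, b = r. Since b divides i and i > 0, b ≤ i. i < e, so b < e. Since b = r, r < e. Since e < n, r < n. Since v > 0, by multiplying by a positive, r * v < n * v.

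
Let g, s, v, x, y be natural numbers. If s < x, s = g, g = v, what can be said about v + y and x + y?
v + y < x + y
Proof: s = g and g = v, thus s = v. s < x, so v < x. Then v + y < x + y.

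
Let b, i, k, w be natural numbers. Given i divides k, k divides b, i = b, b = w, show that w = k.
Because i = b and i divides k, b divides k. Since k divides b, k = b. Since b = w, k = w. Then w = k.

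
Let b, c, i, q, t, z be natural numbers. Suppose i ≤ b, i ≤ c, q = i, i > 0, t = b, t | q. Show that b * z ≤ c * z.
Since q = i and t | q, t | i. t = b, so b | i. Because i > 0, b ≤ i. i ≤ b, so i = b. Since i ≤ c, b ≤ c. Then b * z ≤ c * z.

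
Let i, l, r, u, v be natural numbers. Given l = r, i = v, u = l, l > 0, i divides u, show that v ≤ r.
u = l and i divides u, hence i divides l. Since l > 0, i ≤ l. l = r, so i ≤ r. i = v, so v ≤ r.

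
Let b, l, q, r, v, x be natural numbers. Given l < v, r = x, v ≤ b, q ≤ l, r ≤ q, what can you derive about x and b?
x < b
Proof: r = x and r ≤ q, thus x ≤ q. Because q ≤ l, x ≤ l. l < v and v ≤ b, therefore l < b. Since x ≤ l, x < b.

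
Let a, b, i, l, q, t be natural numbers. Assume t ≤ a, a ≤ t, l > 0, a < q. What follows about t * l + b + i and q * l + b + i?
t * l + b + i < q * l + b + i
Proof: a ≤ t and t ≤ a, hence a = t. a < q, so t < q. From l > 0, t * l < q * l. Then t * l + b < q * l + b. Then t * l + b + i < q * l + b + i.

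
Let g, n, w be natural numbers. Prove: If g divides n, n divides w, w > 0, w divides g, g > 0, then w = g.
g divides n and n divides w, so g divides w. w > 0, so g ≤ w. Because w divides g and g > 0, w ≤ g. From g ≤ w, g = w. Then w = g.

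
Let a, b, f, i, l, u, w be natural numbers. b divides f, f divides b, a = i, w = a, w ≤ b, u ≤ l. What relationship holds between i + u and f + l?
i + u ≤ f + l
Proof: From b divides f and f divides b, b = f. w = a and w ≤ b, thus a ≤ b. a = i, so i ≤ b. b = f, so i ≤ f. Since u ≤ l, i + u ≤ f + l.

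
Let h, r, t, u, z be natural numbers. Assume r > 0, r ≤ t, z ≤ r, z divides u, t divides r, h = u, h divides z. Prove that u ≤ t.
From h = u and h divides z, u divides z. z divides u, so z = u. Since t divides r and r > 0, t ≤ r. Since r ≤ t, r = t. Since z ≤ r, z ≤ t. z = u, so u ≤ t.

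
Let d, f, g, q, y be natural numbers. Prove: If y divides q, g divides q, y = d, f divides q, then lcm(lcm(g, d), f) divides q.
y = d and y divides q, so d divides q. g divides q, so lcm(g, d) divides q. f divides q, so lcm(lcm(g, d), f) divides q.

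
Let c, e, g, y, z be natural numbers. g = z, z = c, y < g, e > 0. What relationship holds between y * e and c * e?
y * e < c * e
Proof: Because g = z and z = c, g = c. Since y < g, y < c. Because e > 0, y * e < c * e.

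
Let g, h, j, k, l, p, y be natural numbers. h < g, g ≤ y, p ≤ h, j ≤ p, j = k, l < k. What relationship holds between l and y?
l < y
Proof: j = k and j ≤ p, thus k ≤ p. Because p ≤ h, k ≤ h. Because h < g and g ≤ y, h < y. From k ≤ h, k < y. Since l < k, l < y.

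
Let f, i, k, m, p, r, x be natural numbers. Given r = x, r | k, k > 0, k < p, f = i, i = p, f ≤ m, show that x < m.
r = x and r | k, thus x | k. k > 0, so x ≤ k. Because f = i and i = p, f = p. f ≤ m, so p ≤ m. From k < p, k < m. Because x ≤ k, x < m.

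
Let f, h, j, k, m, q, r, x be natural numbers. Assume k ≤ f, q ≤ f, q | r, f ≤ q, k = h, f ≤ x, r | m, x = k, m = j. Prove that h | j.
x = k and f ≤ x, therefore f ≤ k. k ≤ f, so f = k. Since k = h, f = h. q ≤ f and f ≤ q, therefore q = f. Since q | r and r | m, q | m. q = f, so f | m. Since m = j, f | j. f = h, so h | j.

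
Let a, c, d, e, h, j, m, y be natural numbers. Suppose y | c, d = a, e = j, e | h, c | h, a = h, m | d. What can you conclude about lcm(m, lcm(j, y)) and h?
lcm(m, lcm(j, y)) | h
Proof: d = a and m | d, therefore m | a. a = h, so m | h. Because e = j and e | h, j | h. y | c and c | h, so y | h. Since j | h, lcm(j, y) | h. Since m | h, lcm(m, lcm(j, y)) | h.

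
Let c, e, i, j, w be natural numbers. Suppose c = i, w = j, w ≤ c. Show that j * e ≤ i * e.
c = i and w ≤ c, hence w ≤ i. Since w = j, j ≤ i. By multiplying by a non-negative, j * e ≤ i * e.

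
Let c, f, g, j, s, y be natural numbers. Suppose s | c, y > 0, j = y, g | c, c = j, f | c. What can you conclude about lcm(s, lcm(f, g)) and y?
lcm(s, lcm(f, g)) ≤ y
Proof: c = j and j = y, so c = y. Because f | c and g | c, lcm(f, g) | c. s | c, so lcm(s, lcm(f, g)) | c. c = y, so lcm(s, lcm(f, g)) | y. From y > 0, lcm(s, lcm(f, g)) ≤ y.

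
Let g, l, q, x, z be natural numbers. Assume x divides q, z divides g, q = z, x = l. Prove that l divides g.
Since q = z and x divides q, x divides z. z divides g, so x divides g. Since x = l, l divides g.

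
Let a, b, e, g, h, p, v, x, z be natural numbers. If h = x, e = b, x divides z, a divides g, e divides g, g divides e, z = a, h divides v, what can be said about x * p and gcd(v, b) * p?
x * p divides gcd(v, b) * p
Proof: From h = x and h divides v, x divides v. Because z = a and x divides z, x divides a. Since g divides e and e divides g, g = e. Since e = b, g = b. From a divides g, a divides b. Since x divides a, x divides b. Since x divides v, x divides gcd(v, b). Then x * p divides gcd(v, b) * p.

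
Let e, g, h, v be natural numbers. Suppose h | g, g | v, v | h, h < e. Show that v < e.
From h | g and g | v, h | v. v | h, so h = v. Since h < e, v < e.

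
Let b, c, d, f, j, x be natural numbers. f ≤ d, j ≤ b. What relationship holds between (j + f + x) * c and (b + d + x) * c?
(j + f + x) * c ≤ (b + d + x) * c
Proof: j ≤ b and f ≤ d, so j + f ≤ b + d. Then j + f + x ≤ b + d + x. By multiplying by a non-negative, (j + f + x) * c ≤ (b + d + x) * c.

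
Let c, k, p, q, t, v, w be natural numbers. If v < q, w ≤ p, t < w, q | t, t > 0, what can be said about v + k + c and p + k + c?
v + k + c < p + k + c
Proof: Since q | t and t > 0, q ≤ t. t < w, so q < w. Since w ≤ p, q < p. Because v < q, v < p. Then v + k < p + k. Then v + k + c < p + k + c.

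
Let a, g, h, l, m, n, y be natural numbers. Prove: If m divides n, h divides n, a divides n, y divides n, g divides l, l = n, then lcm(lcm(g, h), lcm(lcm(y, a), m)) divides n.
Because l = n and g divides l, g divides n. Since h divides n, lcm(g, h) divides n. y divides n and a divides n, so lcm(y, a) divides n. Since m divides n, lcm(lcm(y, a), m) divides n. Since lcm(g, h) divides n, lcm(lcm(g, h), lcm(lcm(y, a), m)) divides n.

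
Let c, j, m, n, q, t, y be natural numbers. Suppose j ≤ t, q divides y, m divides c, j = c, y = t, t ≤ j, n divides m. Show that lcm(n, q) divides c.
n divides m and m divides c, therefore n divides c. t ≤ j and j ≤ t, so t = j. Since y = t, y = j. j = c, so y = c. Since q divides y, q divides c. n divides c, so lcm(n, q) divides c.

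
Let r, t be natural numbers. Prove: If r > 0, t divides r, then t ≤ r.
Because t divides r and r > 0, by divisors are at most what they divide, t ≤ r.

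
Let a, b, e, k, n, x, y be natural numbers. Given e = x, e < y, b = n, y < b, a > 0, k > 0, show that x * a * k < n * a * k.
e = x and e < y, therefore x < y. Since b = n and y < b, y < n. x < y, so x < n. Using a > 0 and multiplying by a positive, x * a < n * a. Since k > 0, by multiplying by a positive, x * a * k < n * a * k.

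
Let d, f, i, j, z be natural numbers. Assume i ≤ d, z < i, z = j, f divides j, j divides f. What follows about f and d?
f < d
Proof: j divides f and f divides j, thus j = f. From z = j, z = f. Because z < i and i ≤ d, z < d. Since z = f, f < d.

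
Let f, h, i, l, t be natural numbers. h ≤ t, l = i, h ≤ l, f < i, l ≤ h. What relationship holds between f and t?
f < t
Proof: h ≤ l and l ≤ h, therefore h = l. l = i, so h = i. Since h ≤ t, i ≤ t. Since f < i, f < t.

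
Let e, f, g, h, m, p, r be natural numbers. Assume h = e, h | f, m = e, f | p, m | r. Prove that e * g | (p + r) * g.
Since h | f and f | p, h | p. h = e, so e | p. m = e and m | r, so e | r. e | p, so e | p + r. Then e * g | (p + r) * g.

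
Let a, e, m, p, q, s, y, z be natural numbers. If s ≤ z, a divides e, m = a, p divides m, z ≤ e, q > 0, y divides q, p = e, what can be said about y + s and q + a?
y + s ≤ q + a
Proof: y divides q and q > 0, hence y ≤ q. From p = e and p divides m, e divides m. m = a, so e divides a. Because a divides e, e = a. Since z ≤ e, z ≤ a. Since s ≤ z, s ≤ a. Since y ≤ q, y + s ≤ q + a.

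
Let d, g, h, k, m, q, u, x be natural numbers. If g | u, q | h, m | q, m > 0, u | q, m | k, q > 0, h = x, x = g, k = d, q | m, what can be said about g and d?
g | d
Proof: Since h = x and x = g, h = g. q | h, so q | g. From g | u and u | q, g | q. q | g, so q = g. m | q and q > 0, hence m ≤ q. q | m and m > 0, therefore q ≤ m. m ≤ q, so m = q. Because k = d and m | k, m | d. From m = q, q | d. Since q = g, g | d.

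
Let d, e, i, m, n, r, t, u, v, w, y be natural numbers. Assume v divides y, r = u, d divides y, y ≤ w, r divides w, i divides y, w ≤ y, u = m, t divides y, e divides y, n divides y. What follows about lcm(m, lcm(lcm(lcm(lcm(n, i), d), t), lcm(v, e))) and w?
lcm(m, lcm(lcm(lcm(lcm(n, i), d), t), lcm(v, e))) divides w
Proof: Because r = u and u = m, r = m. r divides w, so m divides w. y ≤ w and w ≤ y, therefore y = w. n divides y and i divides y, so lcm(n, i) divides y. Because d divides y, lcm(lcm(n, i), d) divides y. t divides y, so lcm(lcm(lcm(n, i), d), t) divides y. v divides y and e divides y, therefore lcm(v, e) divides y. Since lcm(lcm(lcm(n, i), d), t) divides y, lcm(lcm(lcm(lcm(n, i), d), t), lcm(v, e)) divides y. Since y = w, lcm(lcm(lcm(lcm(n, i), d), t), lcm(v, e)) divides w. From m divides w, lcm(m, lcm(lcm(lcm(lcm(n, i), d), t), lcm(v, e))) divides w.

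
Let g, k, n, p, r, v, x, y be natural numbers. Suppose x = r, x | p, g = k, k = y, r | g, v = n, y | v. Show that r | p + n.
Since x = r and x | p, r | p. Because g = k and k = y, g = y. r | g, so r | y. v = n and y | v, thus y | n. Since r | y, r | n. r | p, so r | p + n.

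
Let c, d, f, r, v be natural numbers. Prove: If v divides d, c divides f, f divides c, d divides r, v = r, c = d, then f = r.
From f divides c and c divides f, f = c. Since c = d, f = d. Since v = r and v divides d, r divides d. Since d divides r, d = r. f = d, so f = r.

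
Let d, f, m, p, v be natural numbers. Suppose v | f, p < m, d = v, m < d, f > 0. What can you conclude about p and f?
p < f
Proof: Since d = v and m < d, m < v. v | f and f > 0, therefore v ≤ f. m < v, so m < f. Since p < m, p < f.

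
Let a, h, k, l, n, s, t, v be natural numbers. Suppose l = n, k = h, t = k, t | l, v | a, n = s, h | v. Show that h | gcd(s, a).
Since l = n and n = s, l = s. Since t = k and k = h, t = h. Since t | l, h | l. Since l = s, h | s. h | v and v | a, therefore h | a. h | s, so h | gcd(s, a).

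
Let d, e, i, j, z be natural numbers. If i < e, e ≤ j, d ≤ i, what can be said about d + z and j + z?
d + z < j + z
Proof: d ≤ i and i < e, so d < e. Since e ≤ j, d < j. Then d + z < j + z.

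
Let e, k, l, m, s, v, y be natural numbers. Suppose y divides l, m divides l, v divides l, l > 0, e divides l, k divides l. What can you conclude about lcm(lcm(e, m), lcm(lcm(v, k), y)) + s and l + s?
lcm(lcm(e, m), lcm(lcm(v, k), y)) + s ≤ l + s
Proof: Since e divides l and m divides l, lcm(e, m) divides l. From v divides l and k divides l, lcm(v, k) divides l. y divides l, so lcm(lcm(v, k), y) divides l. lcm(e, m) divides l, so lcm(lcm(e, m), lcm(lcm(v, k), y)) divides l. From l > 0, lcm(lcm(e, m), lcm(lcm(v, k), y)) ≤ l. Then lcm(lcm(e, m), lcm(lcm(v, k), y)) + s ≤ l + s.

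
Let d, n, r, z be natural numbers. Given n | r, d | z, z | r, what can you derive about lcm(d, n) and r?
lcm(d, n) | r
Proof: d | z and z | r, thus d | r. Because n | r, lcm(d, n) | r.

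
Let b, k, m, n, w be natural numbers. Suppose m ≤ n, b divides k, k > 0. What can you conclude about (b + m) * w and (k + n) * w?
(b + m) * w ≤ (k + n) * w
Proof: Since b divides k and k > 0, b ≤ k. Since m ≤ n, b + m ≤ k + n. By multiplying by a non-negative, (b + m) * w ≤ (k + n) * w.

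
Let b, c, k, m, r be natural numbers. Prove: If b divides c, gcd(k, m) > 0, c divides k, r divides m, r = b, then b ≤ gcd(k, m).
From b divides c and c divides k, b divides k. r = b and r divides m, hence b divides m. Since b divides k, b divides gcd(k, m). gcd(k, m) > 0, so b ≤ gcd(k, m).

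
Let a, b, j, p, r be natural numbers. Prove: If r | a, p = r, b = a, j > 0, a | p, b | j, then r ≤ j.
p = r and a | p, thus a | r. Because r | a, a = r. b = a, so b = r. From b | j and j > 0, b ≤ j. Since b = r, r ≤ j.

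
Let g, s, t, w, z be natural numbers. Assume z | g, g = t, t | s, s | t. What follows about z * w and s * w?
z * w | s * w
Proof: From t | s and s | t, t = s. Since g = t, g = s. z | g, so z | s. Then z * w | s * w.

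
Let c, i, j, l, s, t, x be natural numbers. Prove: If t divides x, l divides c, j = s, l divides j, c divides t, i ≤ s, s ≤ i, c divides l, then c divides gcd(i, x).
From s ≤ i and i ≤ s, s = i. j = s, so j = i. l divides c and c divides l, so l = c. l divides j, so c divides j. Since j = i, c divides i. c divides t and t divides x, therefore c divides x. Since c divides i, c divides gcd(i, x).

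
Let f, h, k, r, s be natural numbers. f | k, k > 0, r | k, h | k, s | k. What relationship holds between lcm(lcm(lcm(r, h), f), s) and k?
lcm(lcm(lcm(r, h), f), s) ≤ k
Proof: From r | k and h | k, lcm(r, h) | k. Because f | k, lcm(lcm(r, h), f) | k. Since s | k, lcm(lcm(lcm(r, h), f), s) | k. Since k > 0, lcm(lcm(lcm(r, h), f), s) ≤ k.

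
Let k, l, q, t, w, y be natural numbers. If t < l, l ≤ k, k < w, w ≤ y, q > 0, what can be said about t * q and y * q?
t * q < y * q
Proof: t < l and l ≤ k, therefore t < k. Because k < w and w ≤ y, k < y. Since t < k, t < y. Combining with q > 0, by multiplying by a positive, t * q < y * q.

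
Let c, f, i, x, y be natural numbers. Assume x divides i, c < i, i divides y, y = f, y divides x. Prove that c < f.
Because y divides x and x divides i, y divides i. Since i divides y, i = y. Since y = f, i = f. c < i, so c < f.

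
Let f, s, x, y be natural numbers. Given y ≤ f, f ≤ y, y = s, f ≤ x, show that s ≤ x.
Because f ≤ y and y ≤ f, f = y. Since f ≤ x, y ≤ x. Since y = s, s ≤ x.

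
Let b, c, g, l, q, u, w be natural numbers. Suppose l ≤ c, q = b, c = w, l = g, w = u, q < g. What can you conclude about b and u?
b < u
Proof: c = w and l ≤ c, therefore l ≤ w. l = g, so g ≤ w. q < g, so q < w. w = u, so q < u. q = b, so b < u.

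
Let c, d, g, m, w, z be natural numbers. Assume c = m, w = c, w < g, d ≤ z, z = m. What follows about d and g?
d < g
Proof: z = m and d ≤ z, thus d ≤ m. Since w = c and c = m, w = m. w < g, so m < g. Since d ≤ m, d < g.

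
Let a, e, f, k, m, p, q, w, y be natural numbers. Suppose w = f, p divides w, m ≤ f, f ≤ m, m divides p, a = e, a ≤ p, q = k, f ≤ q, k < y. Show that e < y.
Since w = f and p divides w, p divides f. m ≤ f and f ≤ m, therefore m = f. Since m divides p, f divides p. p divides f, so p = f. Because a = e and a ≤ p, e ≤ p. Since p = f, e ≤ f. Since q = k and f ≤ q, f ≤ k. k < y, so f < y. From e ≤ f, e < y.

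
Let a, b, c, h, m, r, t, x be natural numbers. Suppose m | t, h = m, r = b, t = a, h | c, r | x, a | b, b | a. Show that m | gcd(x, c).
From t = a and m | t, m | a. Because b | a and a | b, b = a. r = b, so r = a. r | x, so a | x. m | a, so m | x. h = m and h | c, so m | c. m | x, so m | gcd(x, c).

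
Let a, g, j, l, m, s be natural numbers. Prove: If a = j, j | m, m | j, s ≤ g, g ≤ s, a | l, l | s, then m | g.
Because j | m and m | j, j = m. Since a = j, a = m. s ≤ g and g ≤ s, thus s = g. Because a | l and l | s, a | s. Since s = g, a | g. Since a = m, m | g.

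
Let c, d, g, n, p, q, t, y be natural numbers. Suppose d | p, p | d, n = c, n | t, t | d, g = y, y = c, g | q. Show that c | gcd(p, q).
d | p and p | d, so d = p. From n | t and t | d, n | d. From n = c, c | d. d = p, so c | p. g = y and y = c, thus g = c. g | q, so c | q. c | p, so c | gcd(p, q).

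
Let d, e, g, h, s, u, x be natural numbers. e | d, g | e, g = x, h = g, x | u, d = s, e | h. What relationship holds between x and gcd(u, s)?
x | gcd(u, s)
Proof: Because h = g and e | h, e | g. Since g | e, e = g. Because g = x, e = x. d = s and e | d, therefore e | s. e = x, so x | s. Since x | u, x | gcd(u, s).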